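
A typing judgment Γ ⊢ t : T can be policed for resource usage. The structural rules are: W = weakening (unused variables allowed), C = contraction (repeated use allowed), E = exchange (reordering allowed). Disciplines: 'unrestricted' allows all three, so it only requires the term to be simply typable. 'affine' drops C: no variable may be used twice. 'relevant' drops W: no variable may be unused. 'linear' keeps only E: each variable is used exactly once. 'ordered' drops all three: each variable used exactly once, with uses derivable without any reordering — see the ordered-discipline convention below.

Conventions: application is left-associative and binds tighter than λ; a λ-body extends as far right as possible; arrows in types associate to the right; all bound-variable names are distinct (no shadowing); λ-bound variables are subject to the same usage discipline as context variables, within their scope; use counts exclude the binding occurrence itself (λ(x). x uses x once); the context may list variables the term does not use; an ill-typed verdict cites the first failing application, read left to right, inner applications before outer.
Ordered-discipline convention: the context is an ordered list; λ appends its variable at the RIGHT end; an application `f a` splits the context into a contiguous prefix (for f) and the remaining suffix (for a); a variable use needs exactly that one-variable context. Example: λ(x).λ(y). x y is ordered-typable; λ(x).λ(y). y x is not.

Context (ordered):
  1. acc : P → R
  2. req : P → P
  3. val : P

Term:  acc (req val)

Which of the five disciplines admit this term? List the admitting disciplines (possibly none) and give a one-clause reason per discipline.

admitted in: ordered, linear, affine, relevant, unrestricted
variable uses: acc=1; req=1; val=1
left-to-right use order: acc, req, val
typing: well-typed at R
ordered: ✓ — one use each (acc, req, val); ordered split holds
linear: ✓ — acc, req, val: one use apiece
affine: ✓ — no duplicate uses among acc, req, val
relevant: ✓ — none of acc, req, val goes unused
unrestricted: ✓ — type-checks (R) and nothing is barred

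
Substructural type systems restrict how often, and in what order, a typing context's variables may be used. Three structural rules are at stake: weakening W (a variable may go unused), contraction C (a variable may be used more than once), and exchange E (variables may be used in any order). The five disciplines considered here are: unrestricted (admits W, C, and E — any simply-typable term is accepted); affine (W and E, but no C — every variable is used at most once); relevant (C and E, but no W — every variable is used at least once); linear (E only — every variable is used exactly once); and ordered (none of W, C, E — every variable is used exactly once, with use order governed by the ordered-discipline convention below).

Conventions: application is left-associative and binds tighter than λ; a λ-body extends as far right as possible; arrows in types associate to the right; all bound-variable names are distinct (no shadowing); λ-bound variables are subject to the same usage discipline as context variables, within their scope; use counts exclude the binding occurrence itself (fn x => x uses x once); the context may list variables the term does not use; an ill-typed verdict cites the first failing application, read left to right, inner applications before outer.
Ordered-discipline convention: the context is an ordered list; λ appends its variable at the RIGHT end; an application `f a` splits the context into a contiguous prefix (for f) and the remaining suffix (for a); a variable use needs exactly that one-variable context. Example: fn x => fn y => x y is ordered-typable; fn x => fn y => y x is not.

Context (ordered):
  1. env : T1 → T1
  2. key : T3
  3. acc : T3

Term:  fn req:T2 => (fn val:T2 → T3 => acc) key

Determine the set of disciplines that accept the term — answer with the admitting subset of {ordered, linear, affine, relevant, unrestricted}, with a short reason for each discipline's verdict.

admitting disciplines: none
use counts: env ×0, key ×1, acc ×1, req (bound) ×0, val (bound) ×0
uses in reading order: acc, key
typing: ill-typed: an argument T3 mismatches the expected T2 → T3
ordered: ✗, a type mismatch blocks all five
linear: ✗, the type mismatch rejects it
affine: ✗, not simply typable
relevant: ✗, fails simple typing
unrestricted: ✗, a type mismatch blocks all five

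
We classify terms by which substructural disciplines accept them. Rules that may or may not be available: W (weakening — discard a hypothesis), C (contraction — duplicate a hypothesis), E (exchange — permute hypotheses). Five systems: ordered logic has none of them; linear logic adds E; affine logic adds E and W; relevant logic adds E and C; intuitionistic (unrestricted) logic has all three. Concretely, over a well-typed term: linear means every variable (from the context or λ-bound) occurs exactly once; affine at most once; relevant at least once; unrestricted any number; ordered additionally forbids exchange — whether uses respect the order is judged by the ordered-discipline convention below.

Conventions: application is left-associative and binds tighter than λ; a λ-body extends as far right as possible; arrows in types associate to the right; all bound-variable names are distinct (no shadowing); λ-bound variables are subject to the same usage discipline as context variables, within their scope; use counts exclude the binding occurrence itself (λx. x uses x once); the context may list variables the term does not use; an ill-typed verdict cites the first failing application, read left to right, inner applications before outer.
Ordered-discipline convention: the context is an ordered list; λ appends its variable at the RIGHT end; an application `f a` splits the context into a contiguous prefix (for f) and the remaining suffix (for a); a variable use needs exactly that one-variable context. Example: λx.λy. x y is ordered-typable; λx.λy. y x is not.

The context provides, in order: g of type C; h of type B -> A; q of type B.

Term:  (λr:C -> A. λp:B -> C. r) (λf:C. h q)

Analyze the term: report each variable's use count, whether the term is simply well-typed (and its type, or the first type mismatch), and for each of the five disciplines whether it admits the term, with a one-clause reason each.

use counts: g: 0; h: 1; q: 1; r (bound): 1; p (bound): 0; f (bound): 0
use order (left to right): r, h, q
typing: well-typed at (B -> C) -> C -> A
ordered: ✗ — g, p, f never used (weakening)
linear: ✗ — g, p, f never used (weakening)
affine: ✓ — none of g, h, q, r, p, f used more than once
relevant: ✗ — g, p, f never used (weakening)
unrestricted: ✓ — typability at (B -> C) -> C -> A is all that's needed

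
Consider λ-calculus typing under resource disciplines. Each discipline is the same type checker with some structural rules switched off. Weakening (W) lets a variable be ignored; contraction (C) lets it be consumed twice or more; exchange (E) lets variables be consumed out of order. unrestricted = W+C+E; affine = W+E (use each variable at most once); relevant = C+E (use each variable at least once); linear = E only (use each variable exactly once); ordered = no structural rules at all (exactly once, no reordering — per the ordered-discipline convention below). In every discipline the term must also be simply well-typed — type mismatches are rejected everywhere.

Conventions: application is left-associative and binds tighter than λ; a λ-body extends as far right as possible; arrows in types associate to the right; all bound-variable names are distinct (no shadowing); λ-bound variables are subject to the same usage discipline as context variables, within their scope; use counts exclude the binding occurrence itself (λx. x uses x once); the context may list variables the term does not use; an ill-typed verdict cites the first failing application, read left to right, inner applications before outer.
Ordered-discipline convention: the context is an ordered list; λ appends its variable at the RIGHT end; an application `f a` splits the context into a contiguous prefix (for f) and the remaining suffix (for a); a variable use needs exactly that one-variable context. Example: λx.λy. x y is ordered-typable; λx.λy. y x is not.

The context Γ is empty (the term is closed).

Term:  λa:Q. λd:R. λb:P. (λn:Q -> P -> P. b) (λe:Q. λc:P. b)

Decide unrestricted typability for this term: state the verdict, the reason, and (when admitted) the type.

yes — well-typed at Q -> R -> P -> P; no restrictions here; term : Q -> R -> P -> P
usage: a (λ-bound): 0, d (λ-bound): 0, b (λ-bound): 2, n (λ-bound): 0, e (λ-bound): 0, c (λ-bound): 0
uses in reading order: b, b
typing: well-typed at Q -> R -> P -> P
all disciplines: ordered ✗; linear ✗; affine ✗; relevant ✗; unrestricted ✓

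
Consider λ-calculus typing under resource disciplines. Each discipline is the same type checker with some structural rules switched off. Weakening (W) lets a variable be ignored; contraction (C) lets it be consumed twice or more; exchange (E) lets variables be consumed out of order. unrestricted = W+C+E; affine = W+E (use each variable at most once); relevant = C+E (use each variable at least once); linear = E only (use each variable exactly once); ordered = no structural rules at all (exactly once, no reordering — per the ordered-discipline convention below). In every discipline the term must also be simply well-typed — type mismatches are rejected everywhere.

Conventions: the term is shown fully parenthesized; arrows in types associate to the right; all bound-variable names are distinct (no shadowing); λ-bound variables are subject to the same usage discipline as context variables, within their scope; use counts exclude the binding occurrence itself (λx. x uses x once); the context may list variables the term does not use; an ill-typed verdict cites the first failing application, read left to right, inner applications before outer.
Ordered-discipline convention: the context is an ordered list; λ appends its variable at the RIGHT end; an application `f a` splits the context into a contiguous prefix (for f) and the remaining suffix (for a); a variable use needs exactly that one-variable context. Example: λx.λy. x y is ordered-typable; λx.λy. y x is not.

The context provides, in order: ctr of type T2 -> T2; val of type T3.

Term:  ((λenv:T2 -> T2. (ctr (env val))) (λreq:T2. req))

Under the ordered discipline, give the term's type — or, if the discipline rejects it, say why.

not well-typed under ordered — the type mismatch rejects it
counts: ctr: 1, val: 1, env (λ-bound): 1, req (λ-bound): 1
use order (left to right): ctr, env, val, req
typing: ill-typed: argument of type T3 where T2 is required
all disciplines: ordered ✗; linear ✗; affine ✗; relevant ✗; unrestricted ✗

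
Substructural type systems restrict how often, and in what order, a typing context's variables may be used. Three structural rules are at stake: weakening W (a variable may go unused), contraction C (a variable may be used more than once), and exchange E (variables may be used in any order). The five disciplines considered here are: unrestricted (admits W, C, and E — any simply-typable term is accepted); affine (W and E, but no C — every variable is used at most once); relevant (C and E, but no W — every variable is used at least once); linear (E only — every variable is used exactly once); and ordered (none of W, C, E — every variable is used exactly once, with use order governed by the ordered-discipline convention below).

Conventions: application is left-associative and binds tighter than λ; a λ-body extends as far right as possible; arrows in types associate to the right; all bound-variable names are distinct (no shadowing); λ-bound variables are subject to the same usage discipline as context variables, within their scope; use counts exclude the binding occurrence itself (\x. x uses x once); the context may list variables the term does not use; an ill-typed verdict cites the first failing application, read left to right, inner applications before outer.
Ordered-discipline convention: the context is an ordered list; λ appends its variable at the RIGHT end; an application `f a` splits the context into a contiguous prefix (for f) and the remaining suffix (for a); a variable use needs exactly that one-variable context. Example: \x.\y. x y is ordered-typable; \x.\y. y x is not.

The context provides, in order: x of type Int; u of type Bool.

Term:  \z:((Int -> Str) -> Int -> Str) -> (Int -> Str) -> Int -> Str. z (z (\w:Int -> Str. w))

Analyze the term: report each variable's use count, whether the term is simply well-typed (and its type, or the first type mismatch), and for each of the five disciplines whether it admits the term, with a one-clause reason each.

counts: x=0; u=0; z (bound)=2; w (bound)=1
left-to-right use order: z, z, w
typing: ✓ — (((Int -> Str) -> Int -> Str) -> (Int -> Str) -> Int -> Str) -> (Int -> Str) -> Int -> Str
ordered: ✗, needs contraction — z ×2; needs weakening: x, u unused
linear: ✗, needs contraction — z ×2; needs weakening: x, u unused
affine: ✗, needs contraction — z ×2
relevant: ✗, needs weakening: x, u unused
unrestricted: ✓, type-checks ((((Int -> Str) -> Int -> Str) -> (Int -> Str) -> Int -> Str) -> (Int -> Str) -> Int -> Str) and nothing is barred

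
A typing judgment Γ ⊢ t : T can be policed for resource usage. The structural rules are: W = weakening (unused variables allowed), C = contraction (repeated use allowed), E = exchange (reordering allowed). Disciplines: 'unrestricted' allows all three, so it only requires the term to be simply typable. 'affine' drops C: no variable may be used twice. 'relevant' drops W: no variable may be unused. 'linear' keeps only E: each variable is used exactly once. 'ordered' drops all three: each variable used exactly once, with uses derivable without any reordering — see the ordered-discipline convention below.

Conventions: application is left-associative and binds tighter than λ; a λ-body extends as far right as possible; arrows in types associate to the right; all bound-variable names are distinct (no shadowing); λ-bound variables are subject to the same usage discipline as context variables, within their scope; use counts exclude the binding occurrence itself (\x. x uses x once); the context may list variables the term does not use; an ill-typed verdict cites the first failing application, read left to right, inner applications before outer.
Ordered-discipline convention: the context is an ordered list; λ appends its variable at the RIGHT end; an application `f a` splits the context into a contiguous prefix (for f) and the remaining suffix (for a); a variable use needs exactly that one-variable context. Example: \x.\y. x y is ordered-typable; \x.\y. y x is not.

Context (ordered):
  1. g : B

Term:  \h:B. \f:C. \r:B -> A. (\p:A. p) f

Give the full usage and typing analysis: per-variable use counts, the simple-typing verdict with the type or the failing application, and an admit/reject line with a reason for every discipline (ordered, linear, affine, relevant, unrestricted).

variable uses: g ×0; h (bound) ×0; f (bound) ×1; r (bound) ×0; p (bound) ×1
left-to-right use order: p, f
typing: ill-typed: an application expects A but receives C
ordered: ✗ — a type mismatch blocks all five
linear: ✗ — the type mismatch rejects it
affine: ✗ — not simply typable
relevant: ✗ — fails simple typing
unrestricted: ✗ — a type mismatch blocks all five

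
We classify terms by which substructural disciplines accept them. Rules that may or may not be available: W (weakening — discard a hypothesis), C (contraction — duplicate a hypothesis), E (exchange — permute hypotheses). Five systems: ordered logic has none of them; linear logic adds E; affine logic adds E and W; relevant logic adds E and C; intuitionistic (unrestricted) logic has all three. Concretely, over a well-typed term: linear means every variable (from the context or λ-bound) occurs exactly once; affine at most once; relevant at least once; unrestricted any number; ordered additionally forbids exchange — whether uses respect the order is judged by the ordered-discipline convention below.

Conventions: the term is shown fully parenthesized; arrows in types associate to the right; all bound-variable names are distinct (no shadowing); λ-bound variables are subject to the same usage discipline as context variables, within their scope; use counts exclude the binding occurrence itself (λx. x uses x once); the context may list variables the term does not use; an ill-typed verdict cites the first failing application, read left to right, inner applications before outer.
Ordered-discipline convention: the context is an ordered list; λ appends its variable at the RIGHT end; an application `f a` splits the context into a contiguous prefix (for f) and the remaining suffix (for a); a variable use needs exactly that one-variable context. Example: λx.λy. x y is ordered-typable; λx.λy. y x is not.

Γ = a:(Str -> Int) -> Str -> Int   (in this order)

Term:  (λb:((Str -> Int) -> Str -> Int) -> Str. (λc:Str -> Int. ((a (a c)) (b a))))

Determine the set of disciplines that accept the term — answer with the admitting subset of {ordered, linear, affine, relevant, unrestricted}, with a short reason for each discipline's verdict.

admitted by: relevant, unrestricted
use counts: a: 3; b (bound): 1; c (bound): 1
uses in reading order: a, a, c, b, a
typing: well-typed at (((Str -> Int) -> Str -> Int) -> Str) -> (Str -> Int) -> Int
ordered: ✗, repeated use of a ×3
linear: ✗, repeated use of a ×3
affine: ✗, repeated use of a ×3
relevant: ✓, none of a, b, c goes unused
unrestricted: ✓, typability at (((Str -> Int) -> Str -> Int) -> Str) -> (Str -> Int) -> Int is all that's needed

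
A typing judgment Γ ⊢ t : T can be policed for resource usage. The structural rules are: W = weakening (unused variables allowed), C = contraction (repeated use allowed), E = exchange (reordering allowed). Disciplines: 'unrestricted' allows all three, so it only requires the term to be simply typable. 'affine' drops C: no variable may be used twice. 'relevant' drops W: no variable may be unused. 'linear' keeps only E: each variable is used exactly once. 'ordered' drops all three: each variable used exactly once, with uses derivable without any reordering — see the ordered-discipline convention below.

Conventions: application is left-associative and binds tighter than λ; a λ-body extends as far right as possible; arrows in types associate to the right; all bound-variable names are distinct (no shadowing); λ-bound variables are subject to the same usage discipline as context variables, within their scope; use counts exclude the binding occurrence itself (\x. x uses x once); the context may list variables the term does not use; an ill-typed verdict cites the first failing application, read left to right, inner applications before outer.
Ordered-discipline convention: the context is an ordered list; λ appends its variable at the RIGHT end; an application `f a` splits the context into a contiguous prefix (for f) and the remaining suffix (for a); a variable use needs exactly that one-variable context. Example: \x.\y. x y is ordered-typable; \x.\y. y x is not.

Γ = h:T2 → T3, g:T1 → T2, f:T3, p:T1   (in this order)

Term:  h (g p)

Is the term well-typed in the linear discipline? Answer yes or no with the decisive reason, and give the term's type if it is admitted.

no — f left unused
use counts: h ×1; g ×1; f ×0; p ×1
use order (left to right): h, g, p
typing: the term checks, with type T3
summary: ordered ✗ | linear ✗ | affine ✓ | relevant ✗ | unrestricted ✓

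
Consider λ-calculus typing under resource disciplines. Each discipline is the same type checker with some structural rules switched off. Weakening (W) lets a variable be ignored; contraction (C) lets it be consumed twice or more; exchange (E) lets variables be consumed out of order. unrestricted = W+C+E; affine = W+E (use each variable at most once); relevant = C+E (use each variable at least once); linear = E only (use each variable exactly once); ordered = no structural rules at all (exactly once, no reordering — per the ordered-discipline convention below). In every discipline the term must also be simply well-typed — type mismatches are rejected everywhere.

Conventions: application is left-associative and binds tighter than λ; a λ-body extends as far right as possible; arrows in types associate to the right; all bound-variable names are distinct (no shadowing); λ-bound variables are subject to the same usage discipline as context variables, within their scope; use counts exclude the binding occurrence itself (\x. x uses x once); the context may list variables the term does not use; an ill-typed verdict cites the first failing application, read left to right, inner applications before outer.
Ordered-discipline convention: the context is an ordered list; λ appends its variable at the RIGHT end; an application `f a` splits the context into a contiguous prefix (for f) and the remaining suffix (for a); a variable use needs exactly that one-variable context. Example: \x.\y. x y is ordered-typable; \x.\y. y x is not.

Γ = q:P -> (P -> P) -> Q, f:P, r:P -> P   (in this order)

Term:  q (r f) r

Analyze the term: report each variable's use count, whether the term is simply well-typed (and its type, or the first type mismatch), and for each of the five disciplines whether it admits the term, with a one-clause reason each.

use counts: q: 1×; f: 1×; r: 2×
left-to-right use order: q, r, f, r
typing: ✓ — Q
ordered: ✗ — needs contraction — r ×2
linear: ✗ — needs contraction — r ×2
affine: ✗ — needs contraction — r ×2
relevant: ✓ — none of q, f, r goes unused
unrestricted: ✓ — well-typed at Q; no restrictions here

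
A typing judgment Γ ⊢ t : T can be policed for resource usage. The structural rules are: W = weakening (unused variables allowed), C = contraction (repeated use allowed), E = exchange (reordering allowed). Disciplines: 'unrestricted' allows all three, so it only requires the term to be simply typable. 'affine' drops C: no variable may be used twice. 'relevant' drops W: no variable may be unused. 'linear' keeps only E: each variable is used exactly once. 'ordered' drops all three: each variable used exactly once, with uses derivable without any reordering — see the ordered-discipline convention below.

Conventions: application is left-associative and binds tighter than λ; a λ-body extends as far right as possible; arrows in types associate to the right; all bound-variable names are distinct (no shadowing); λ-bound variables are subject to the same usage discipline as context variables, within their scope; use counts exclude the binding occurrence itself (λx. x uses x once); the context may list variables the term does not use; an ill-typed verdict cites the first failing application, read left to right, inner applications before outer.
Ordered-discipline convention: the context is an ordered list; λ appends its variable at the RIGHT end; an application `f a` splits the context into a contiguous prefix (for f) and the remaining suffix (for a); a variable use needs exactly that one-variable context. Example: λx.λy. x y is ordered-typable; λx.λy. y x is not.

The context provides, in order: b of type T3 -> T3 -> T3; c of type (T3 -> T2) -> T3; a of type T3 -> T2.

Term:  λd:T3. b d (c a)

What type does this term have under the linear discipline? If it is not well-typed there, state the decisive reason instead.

term : T3 -> T3
usage: b: 1; c: 1; a: 1; d [bound]: 1
order of uses: b, d, c, a
typing: well-typed — term : T3 -> T3
per-discipline verdicts: ordered ✗; linear ✓; affine ✓; relevant ✓; unrestricted ✓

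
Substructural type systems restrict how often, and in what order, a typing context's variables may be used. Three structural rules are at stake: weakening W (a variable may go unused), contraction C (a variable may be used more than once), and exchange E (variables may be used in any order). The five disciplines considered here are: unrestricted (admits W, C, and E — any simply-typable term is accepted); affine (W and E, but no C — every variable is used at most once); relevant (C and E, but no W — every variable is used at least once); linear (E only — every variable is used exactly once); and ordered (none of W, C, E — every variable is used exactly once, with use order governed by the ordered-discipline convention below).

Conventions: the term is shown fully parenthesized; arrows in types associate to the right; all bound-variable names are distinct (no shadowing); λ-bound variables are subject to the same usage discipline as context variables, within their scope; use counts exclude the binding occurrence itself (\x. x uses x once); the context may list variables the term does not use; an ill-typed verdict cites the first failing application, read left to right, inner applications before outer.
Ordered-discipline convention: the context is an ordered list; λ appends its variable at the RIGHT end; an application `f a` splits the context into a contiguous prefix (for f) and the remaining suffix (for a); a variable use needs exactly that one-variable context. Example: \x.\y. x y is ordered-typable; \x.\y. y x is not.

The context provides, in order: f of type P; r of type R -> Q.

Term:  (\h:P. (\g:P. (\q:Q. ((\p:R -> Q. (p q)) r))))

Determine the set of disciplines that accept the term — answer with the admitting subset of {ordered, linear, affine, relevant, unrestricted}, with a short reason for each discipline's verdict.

admitted by: none
usage: f: 0×; r: 1×; h (λ-bound): 0×; g (λ-bound): 0×; q (λ-bound): 1×; p (λ-bound): 1×
uses in reading order: p, q, r
typing: ill-typed: an argument Q mismatches the expected R
ordered ✗ (fails simple typing)
linear ✗ (a type mismatch blocks all five)
affine ✗ (the type mismatch rejects it)
relevant ✗ (not simply typable)
unrestricted ✗ (fails simple typing)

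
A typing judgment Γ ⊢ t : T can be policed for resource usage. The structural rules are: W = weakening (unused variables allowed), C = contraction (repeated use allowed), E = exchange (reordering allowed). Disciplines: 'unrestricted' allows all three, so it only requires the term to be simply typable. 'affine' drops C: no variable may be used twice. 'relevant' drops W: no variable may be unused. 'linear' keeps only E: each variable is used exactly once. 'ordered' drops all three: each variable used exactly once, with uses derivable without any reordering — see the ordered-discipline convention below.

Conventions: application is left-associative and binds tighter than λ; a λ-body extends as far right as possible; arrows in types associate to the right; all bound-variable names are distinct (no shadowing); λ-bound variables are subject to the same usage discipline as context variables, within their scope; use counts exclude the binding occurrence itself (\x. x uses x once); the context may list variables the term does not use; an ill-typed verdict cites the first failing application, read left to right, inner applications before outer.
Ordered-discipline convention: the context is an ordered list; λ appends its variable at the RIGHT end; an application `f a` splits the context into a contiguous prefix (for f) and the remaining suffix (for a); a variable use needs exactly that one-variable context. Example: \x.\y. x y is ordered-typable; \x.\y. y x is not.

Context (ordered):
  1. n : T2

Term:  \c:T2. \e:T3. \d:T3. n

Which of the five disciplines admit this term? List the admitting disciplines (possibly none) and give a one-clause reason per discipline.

admitting disciplines: affine, unrestricted
usage: n: 1; c (bound): 0; e (bound): 0; d (bound): 0
left-to-right use order: n
typing: ✓ — T2 -> T3 -> T3 -> T2
ordered: ✗, c, e, d left unused
linear: ✗, c, e, d left unused
affine: ✓, at most one use each (n, c, e, d)
relevant: ✗, c, e, d left unused
unrestricted: ✓, typability at T2 -> T3 -> T3 -> T2 is all that's needed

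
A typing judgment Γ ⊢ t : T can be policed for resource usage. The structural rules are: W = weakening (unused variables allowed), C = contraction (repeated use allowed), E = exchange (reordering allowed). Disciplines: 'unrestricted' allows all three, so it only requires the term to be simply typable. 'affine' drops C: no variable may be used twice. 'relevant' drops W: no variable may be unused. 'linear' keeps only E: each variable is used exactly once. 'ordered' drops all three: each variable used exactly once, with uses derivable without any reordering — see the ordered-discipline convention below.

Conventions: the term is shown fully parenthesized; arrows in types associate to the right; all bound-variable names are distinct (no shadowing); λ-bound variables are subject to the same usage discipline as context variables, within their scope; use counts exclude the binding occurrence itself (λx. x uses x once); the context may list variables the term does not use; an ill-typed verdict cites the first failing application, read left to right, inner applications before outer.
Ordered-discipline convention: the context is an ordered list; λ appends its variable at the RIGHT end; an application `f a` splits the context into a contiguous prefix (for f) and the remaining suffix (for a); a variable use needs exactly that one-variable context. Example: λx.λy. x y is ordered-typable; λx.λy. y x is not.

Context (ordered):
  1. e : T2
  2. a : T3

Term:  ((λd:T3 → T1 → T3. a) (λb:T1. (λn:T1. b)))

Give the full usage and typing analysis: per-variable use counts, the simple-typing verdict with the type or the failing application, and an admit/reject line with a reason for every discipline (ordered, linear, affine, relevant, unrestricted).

counts: e: 0, a: 1, d (bound): 0, b (bound): 1, n (bound): 0
order of uses: a, b
typing: ill-typed: an argument T1 → T1 → T1 mismatches the expected T3 → T1 → T3
ordered: ✗, fails simple typing
linear: ✗, a type mismatch blocks all five
affine: ✗, the type mismatch rejects it
relevant: ✗, not simply typable
unrestricted: ✗, fails simple typing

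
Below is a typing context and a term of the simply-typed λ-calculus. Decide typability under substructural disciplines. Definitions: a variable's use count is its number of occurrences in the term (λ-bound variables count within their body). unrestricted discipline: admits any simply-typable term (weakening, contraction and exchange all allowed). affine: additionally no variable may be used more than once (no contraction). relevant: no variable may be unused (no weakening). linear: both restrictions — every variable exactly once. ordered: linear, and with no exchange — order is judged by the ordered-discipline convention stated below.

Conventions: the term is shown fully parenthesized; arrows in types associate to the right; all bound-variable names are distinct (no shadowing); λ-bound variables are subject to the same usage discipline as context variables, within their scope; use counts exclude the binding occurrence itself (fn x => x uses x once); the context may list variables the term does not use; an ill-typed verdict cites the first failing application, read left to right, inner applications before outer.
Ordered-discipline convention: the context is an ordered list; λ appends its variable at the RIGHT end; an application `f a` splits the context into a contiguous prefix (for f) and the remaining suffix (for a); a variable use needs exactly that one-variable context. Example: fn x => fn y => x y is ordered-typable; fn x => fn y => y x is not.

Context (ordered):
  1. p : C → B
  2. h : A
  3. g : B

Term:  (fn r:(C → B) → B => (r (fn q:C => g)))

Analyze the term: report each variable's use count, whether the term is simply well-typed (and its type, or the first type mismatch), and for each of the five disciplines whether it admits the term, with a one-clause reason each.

use counts: p ×0; h ×0; g ×1; r (λ-bound) ×1; q (λ-bound) ×0
uses in reading order: r, g
typing: the term checks, with type ((C → B) → B) → B
ordered: ✗, unused: p, h, q — weakening required
linear: ✗, unused: p, h, q — weakening required
affine: ✓, no duplicate uses among p, h, g, r, q
relevant: ✗, unused: p, h, q — weakening required
unrestricted: ✓, simply typable at ((C → B) → B) → B; W, C, E all held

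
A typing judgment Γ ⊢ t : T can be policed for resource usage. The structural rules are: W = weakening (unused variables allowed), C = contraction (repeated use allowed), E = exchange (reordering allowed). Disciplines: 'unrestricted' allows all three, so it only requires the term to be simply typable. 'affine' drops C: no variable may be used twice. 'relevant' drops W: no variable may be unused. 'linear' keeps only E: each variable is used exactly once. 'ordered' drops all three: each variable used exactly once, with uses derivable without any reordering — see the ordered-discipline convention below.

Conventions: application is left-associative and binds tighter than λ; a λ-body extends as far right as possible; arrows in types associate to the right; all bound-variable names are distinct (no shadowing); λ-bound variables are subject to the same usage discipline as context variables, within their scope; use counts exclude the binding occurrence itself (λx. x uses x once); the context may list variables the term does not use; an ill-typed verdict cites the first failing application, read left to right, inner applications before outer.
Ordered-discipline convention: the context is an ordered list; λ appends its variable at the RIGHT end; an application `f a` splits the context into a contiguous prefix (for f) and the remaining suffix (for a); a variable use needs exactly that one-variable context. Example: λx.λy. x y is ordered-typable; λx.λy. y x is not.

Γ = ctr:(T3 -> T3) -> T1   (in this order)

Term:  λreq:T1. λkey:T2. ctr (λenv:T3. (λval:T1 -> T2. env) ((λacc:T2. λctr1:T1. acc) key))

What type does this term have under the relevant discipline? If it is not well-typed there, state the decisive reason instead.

not well-typed under relevant — unused: req, val, ctr1 — weakening required
usage: ctr ×1; req [bound] ×0; key [bound] ×1; env [bound] ×1; val [bound] ×0; acc [bound] ×1; ctr1 [bound] ×0
uses in reading order: ctr, env, acc, key
typing: well-typed — term : T1 -> T2 -> T1
across the five disciplines: ordered ✗ · linear ✗ · affine ✓ · relevant ✗ · unrestricted ✓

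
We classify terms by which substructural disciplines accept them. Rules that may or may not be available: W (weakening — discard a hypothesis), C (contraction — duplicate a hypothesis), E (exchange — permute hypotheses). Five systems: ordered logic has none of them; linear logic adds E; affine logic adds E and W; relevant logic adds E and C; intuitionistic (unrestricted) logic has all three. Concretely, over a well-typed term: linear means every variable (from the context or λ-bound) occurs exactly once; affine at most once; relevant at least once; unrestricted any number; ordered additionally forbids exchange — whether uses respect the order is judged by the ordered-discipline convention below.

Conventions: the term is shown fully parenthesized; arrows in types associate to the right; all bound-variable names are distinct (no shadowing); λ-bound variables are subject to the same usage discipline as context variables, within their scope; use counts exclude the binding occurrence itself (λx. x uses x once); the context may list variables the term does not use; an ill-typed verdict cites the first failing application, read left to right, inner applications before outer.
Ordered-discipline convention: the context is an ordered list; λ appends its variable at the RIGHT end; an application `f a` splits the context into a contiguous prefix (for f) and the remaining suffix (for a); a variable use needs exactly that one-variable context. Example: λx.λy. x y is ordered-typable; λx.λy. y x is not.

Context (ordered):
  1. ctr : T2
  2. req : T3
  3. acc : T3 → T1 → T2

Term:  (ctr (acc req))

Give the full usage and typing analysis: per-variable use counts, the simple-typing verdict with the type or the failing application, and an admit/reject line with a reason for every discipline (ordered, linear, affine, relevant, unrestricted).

use counts: ctr: 1×, req: 1×, acc: 1×
left-to-right use order: ctr, acc, req
typing: ill-typed: non-function type T2 applied to an argument
ordered: ✗, fails simple typing
linear: ✗, a type mismatch blocks all five
affine: ✗, the type mismatch rejects it
relevant: ✗, not simply typable
unrestricted: ✗, fails simple typing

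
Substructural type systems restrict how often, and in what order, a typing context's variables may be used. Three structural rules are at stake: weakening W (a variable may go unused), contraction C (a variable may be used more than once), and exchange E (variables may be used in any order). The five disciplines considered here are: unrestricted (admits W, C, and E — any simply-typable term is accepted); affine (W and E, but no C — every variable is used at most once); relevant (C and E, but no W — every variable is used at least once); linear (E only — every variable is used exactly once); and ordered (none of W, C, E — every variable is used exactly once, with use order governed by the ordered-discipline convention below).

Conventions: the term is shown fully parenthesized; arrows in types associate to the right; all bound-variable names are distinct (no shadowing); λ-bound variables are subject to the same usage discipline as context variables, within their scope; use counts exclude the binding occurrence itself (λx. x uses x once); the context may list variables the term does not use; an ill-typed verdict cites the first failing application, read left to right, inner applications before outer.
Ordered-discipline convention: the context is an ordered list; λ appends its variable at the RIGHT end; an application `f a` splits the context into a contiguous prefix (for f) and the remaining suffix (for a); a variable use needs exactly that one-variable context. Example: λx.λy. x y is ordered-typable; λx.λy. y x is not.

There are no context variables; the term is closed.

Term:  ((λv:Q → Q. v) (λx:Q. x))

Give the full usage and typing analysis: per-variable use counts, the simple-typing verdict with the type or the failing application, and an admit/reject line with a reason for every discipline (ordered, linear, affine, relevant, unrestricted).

variable uses: v (λ-bound)=1, x (λ-bound)=1
left-to-right use order: v, x
typing: well-typed at Q → Q
ordered: ✓ — v, x: once each, no exchange needed
linear: ✓ — exactly-once usage across v, x
affine: ✓ — no duplicate uses among v, x
relevant: ✓ — every one of v, x appears
unrestricted: ✓ — typability at Q → Q is all that's needed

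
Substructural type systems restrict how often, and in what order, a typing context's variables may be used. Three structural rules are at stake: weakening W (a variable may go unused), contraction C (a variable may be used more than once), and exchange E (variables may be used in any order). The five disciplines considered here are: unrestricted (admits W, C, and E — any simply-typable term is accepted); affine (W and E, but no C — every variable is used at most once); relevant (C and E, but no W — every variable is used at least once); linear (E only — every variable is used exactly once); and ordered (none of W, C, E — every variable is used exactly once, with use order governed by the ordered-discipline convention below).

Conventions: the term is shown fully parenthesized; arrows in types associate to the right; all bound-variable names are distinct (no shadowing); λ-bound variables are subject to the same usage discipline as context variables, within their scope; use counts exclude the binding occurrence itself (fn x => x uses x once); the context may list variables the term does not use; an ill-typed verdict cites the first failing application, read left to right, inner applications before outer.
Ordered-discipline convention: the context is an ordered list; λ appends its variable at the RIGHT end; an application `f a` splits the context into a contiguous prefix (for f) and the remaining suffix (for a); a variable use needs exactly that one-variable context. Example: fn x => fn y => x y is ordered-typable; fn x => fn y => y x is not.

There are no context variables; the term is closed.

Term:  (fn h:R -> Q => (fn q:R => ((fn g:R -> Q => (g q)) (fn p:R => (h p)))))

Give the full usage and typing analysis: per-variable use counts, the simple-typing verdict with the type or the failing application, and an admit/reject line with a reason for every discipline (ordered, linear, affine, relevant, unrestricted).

use counts: h (λ-bound)=1; q (λ-bound)=1; g (λ-bound)=1; p (λ-bound)=1
uses in reading order: g, q, h, p
typing: well-typed at (R -> Q) -> R -> Q
ordered: ✗ — needs exchange: uses follow g, q, h, p
linear: ✓ — h, q, g, p: one use apiece
affine: ✓ — h, q, g, p: no repeats, contraction unneeded
relevant: ✓ — h, q, g, p: all used, weakening unneeded
unrestricted: ✓ — type-checks ((R -> Q) -> R -> Q) and nothing is barred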